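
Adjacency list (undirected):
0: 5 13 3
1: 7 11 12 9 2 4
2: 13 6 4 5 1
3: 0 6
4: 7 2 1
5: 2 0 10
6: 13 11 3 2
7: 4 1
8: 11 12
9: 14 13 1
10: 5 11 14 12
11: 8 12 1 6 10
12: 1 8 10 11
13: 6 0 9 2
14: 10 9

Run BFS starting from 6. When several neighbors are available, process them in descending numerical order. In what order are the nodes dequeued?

6, 13, 11, 3, 2, 9, 0, 12, 10, 8, 1, 5, 4, 14, 7

Visit 6; enqueue 13, 11, 3, 2 → queue [13, 11, 3, 2]
Visit 13; enqueue 9, 0 → queue [11, 3, 2, 9, 0]
Visit 11; enqueue 12, 10, 8, 1 → queue [3, 2, 9, 0, 12, 10, 8, 1]
Visit 3 → queue [2, 9, 0, 12, 10, 8, 1]
Visit 2; enqueue 5, 4 → queue [9, 0, 12, 10, 8, 1, 5, 4]
Visit 9; enqueue 14 → queue [0, 12, 10, 8, 1, 5, 4, 14]
Visit 0 → queue [12, 10, 8, 1, 5, 4, 14]
Visit 12 → queue [10, 8, 1, 5, 4, 14]
Visit 10 → queue [8, 1, 5, 4, 14]
Visit 8 → queue [1, 5, 4, 14]
Visit 1; enqueue 7 → queue [5, 4, 14, 7]
Visit 5 → queue [4, 14, 7]
Visit 4 → queue [14, 7]
Visit 14 → queue [7]
Visit 7 → queue []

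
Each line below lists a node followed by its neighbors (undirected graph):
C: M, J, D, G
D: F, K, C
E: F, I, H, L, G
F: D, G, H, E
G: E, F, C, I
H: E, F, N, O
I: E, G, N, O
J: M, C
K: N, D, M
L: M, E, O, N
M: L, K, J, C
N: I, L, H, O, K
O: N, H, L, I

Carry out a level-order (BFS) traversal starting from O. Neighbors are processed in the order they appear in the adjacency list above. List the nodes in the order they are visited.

Visit O; enqueue N, H, L, I → queue [N, H, L, I]
Visit N; enqueue K → queue [H, L, I, K]
Visit H; enqueue E, F → queue [L, I, K, E, F]
Visit L; enqueue M → queue [I, K, E, F, M]
Visit I; enqueue G → queue [K, E, F, M, G]
Visit K; enqueue D → queue [E, F, M, G, D]
Visit E → queue [F, M, G, D]
Visit F → queue [M, G, D]
Visit M; enqueue J, C → queue [G, D, J, C]
Visit G → queue [D, J, C]
Visit D → queue [J, C]
Visit J → queue [C]
Visit C → queue []

O -> N -> H -> L -> I -> K -> E -> F -> M -> G -> D -> J -> C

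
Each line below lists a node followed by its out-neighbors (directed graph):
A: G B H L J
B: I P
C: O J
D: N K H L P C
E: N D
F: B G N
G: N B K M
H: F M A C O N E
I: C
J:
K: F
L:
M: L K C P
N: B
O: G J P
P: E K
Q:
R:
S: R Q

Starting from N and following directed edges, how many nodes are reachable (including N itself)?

16

BFS from N visits: N, B, I, P, C, E, K, J, O, D, F, G, H, L, M, A
Reachable nodes: 16 of 19 total.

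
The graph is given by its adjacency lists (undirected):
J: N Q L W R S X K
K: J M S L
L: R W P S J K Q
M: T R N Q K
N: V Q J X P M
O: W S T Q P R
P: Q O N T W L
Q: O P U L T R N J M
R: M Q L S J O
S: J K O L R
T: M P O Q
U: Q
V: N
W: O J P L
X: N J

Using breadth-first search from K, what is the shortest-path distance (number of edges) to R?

Level 0: K
Level 1: J, L, M, S
Level 2: N, O, P, Q, R, T, W, X
Level 3: U, V
R first appears at level 2.

2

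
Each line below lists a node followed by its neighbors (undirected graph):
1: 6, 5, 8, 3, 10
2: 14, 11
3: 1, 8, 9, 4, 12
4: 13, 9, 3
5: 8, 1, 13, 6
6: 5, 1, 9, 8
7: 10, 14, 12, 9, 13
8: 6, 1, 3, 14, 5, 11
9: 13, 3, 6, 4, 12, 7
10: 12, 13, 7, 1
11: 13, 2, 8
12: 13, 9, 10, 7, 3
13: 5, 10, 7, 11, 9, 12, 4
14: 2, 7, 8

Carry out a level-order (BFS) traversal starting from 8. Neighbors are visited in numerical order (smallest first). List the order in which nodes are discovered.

8, 1, 3, 5, 6, 11, 14, 10, 4, 9, 12, 13, 2, 7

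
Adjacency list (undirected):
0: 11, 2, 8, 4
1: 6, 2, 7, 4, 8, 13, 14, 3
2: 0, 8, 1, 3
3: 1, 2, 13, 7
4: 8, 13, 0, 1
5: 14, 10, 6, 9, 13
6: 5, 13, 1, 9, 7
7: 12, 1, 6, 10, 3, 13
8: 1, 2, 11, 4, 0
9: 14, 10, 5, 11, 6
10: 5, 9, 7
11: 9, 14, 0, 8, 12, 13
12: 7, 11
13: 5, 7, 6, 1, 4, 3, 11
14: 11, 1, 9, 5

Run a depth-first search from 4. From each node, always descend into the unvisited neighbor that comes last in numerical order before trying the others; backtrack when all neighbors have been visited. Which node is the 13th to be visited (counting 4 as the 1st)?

Visit 4
4 → 13
13 → 11
11 → 14
14 → 9
9 → 10
10 → 7
7 → 12
7 → 6
6 → 5
6 → 1
1 → 8
8 → 2
2 → 3
2 → 0

Visit order: 4, 13, 11, 14, 9, 10, 7, 12, 6, 5, 1, 8, 2, 3, 0

2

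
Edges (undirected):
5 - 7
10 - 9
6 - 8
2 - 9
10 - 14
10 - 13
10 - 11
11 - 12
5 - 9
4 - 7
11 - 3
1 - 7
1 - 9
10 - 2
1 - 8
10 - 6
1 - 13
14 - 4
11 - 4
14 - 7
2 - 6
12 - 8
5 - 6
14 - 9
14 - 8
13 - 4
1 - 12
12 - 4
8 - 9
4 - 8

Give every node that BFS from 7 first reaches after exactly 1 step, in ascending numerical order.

Level 0: 7
Level 1: 1, 4, 5, 14
Level 2: 6, 8, 9, 10, 11, 12, 13
Level 3: 2, 3

1, 4, 5, 14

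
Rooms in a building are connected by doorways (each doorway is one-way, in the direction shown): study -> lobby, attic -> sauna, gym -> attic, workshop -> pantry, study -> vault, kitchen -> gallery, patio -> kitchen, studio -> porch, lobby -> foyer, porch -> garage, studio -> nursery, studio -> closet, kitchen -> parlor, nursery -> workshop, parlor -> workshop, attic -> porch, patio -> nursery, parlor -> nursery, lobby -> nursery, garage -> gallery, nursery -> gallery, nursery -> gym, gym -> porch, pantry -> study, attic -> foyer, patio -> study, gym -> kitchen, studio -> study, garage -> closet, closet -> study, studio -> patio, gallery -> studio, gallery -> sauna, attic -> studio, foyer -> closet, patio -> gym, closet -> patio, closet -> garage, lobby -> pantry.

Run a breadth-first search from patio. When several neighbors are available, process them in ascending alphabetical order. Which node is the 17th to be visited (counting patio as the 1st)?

Visit patio; enqueue gym, kitchen, nursery, study → queue [gym, kitchen, nursery, study]
Visit gym; enqueue attic, porch → queue [kitchen, nursery, study, attic, porch]
Visit kitchen; enqueue gallery, parlor → queue [nursery, study, attic, porch, gallery, parlor]
Visit nursery; enqueue workshop → queue [study, attic, porch, gallery, parlor, workshop]
Visit study; enqueue lobby, vault → queue [attic, porch, gallery, parlor, workshop, lobby, vault]
Visit attic; enqueue foyer, sauna, studio → queue [porch, gallery, parlor, workshop, lobby, vault, foyer, sauna, studio]
Visit porch; enqueue garage → queue [gallery, parlor, workshop, lobby, vault, foyer, sauna, studio, garage]
Visit gallery → queue [parlor, workshop, lobby, vault, foyer, sauna, studio, garage]
Visit parlor → queue [workshop, lobby, vault, foyer, sauna, studio, garage]
Visit workshop; enqueue pantry → queue [lobby, vault, foyer, sauna, studio, garage, pantry]
Visit lobby → queue [vault, foyer, sauna, studio, garage, pantry]
Visit vault → queue [foyer, sauna, studio, garage, pantry]
Visit foyer; enqueue closet → queue [sauna, studio, garage, pantry, closet]
Visit sauna → queue [studio, garage, pantry, closet]
Visit studio → queue [garage, pantry, closet]
Visit garage → queue [pantry, closet]
Visit pantry → queue [closet]
Visit closet → queue []

Visit order: patio, gym, kitchen, nursery, study, attic, porch, gallery, parlor, workshop, lobby, vault, foyer, sauna, studio, garage, pantry, closet

pantry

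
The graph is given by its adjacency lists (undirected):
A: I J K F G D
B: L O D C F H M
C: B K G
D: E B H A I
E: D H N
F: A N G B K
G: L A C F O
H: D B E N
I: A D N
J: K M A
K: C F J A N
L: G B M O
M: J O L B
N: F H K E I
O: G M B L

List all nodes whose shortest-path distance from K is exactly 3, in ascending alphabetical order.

L, O

Level 0: K
Level 1: A, C, F, J, N
Level 2: B, D, E, G, H, I, M
Level 3: L, O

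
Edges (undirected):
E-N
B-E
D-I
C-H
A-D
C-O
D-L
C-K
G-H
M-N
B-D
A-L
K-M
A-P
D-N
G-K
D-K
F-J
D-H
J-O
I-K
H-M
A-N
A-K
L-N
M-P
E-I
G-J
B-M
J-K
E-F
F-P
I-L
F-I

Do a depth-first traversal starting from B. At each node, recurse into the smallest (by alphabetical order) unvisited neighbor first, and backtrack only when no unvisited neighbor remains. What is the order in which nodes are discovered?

Visit B
B → D
D → A
A → K
K → C
C → H
H → G
G → J
J → F
F → E
E → I
I → L
L → N
N → M
M → P
J → O

B → D → A → K → C → H → G → J → F → E → I → L → N → M → P → O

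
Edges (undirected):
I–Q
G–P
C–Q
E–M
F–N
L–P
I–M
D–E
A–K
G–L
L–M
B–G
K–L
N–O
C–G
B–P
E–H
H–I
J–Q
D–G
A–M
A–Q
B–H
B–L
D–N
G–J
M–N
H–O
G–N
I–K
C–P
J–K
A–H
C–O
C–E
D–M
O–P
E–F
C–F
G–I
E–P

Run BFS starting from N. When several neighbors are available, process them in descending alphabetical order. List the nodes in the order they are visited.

Visit N; enqueue O, M, G, F, D → queue [O, M, G, F, D]
Visit O; enqueue P, H, C → queue [M, G, F, D, P, H, C]
Visit M; enqueue L, I, E, A → queue [G, F, D, P, H, C, L, I, E, A]
Visit G; enqueue J, B → queue [F, D, P, H, C, L, I, E, A, J, B]
Visit F → queue [D, P, H, C, L, I, E, A, J, B]
Visit D → queue [P, H, C, L, I, E, A, J, B]
Visit P → queue [H, C, L, I, E, A, J, B]
Visit H → queue [C, L, I, E, A, J, B]
Visit C; enqueue Q → queue [L, I, E, A, J, B, Q]
Visit L; enqueue K → queue [I, E, A, J, B, Q, K]
Visit I → queue [E, A, J, B, Q, K]
Visit E → queue [A, J, B, Q, K]
Visit A → queue [J, B, Q, K]
Visit J → queue [B, Q, K]
Visit B → queue [Q, K]
Visit Q → queue [K]
Visit K → queue []

N → O → M → G → F → D → P → H → C → L → I → E → A → J → B → Q → K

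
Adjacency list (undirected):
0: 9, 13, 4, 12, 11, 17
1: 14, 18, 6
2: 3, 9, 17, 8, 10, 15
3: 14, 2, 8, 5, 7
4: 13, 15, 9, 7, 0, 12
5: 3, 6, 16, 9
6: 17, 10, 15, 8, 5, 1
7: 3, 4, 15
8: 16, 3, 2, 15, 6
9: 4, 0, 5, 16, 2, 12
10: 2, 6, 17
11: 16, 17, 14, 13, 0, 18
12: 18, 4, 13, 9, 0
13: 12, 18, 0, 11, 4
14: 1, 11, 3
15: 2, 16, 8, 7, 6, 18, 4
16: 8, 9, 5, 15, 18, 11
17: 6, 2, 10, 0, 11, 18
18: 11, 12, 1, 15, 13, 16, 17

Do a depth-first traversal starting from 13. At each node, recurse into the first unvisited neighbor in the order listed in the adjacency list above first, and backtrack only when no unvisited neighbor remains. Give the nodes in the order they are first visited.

13 12 18 11 16 8 3 14 1 6 17 2 9 4 15 7 0 5 10

Visit 13
13 → 12
12 → 18
18 → 11
11 → 16
16 → 8
8 → 3
3 → 14
14 → 1
1 → 6
6 → 17
17 → 2
2 → 9
9 → 4
4 → 15
15 → 7
4 → 0
9 → 5
2 → 10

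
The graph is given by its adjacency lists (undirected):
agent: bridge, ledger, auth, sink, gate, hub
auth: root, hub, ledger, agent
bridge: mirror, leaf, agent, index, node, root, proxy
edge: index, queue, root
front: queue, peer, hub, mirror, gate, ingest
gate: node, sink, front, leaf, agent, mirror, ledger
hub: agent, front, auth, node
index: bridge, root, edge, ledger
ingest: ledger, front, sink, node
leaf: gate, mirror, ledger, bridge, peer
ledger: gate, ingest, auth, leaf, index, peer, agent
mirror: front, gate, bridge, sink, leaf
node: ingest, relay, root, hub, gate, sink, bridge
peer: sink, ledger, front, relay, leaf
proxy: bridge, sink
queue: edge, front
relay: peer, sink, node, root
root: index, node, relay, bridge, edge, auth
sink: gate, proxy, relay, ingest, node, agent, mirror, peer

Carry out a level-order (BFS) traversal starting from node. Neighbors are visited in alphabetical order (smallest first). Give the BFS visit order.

node, bridge, gate, hub, ingest, relay, root, sink, agent, index, leaf, mirror, proxy, front, ledger, auth, peer, edge, queue

Visit node; enqueue bridge, gate, hub, ingest, relay, root, sink → queue [bridge, gate, hub, ingest, relay, root, sink]
Visit bridge; enqueue agent, index, leaf, mirror, proxy → queue [gate, hub, ingest, relay, root, sink, agent, index, leaf, mirror, proxy]
Visit gate; enqueue front, ledger → queue [hub, ingest, relay, root, sink, agent, index, leaf, mirror, proxy, front, ledger]
Visit hub; enqueue auth → queue [ingest, relay, root, sink, agent, index, leaf, mirror, proxy, front, ledger, auth]
Visit ingest → queue [relay, root, sink, agent, index, leaf, mirror, proxy, front, ledger, auth]
Visit relay; enqueue peer → queue [root, sink, agent, index, leaf, mirror, proxy, front, ledger, auth, peer]
Visit root; enqueue edge → queue [sink, agent, index, leaf, mirror, proxy, front, ledger, auth, peer, edge]
Visit sink → queue [agent, index, leaf, mirror, proxy, front, ledger, auth, peer, edge]
Visit agent → queue [index, leaf, mirror, proxy, front, ledger, auth, peer, edge]
Visit index → queue [leaf, mirror, proxy, front, ledger, auth, peer, edge]
Visit leaf → queue [mirror, proxy, front, ledger, auth, peer, edge]
Visit mirror → queue [proxy, front, ledger, auth, peer, edge]
Visit proxy → queue [front, ledger, auth, peer, edge]
Visit front; enqueue queue → queue [ledger, auth, peer, edge, queue]
Visit ledger → queue [auth, peer, edge, queue]
Visit auth → queue [peer, edge, queue]
Visit peer → queue [edge, queue]
Visit edge → queue [queue]
Visit queue → queue []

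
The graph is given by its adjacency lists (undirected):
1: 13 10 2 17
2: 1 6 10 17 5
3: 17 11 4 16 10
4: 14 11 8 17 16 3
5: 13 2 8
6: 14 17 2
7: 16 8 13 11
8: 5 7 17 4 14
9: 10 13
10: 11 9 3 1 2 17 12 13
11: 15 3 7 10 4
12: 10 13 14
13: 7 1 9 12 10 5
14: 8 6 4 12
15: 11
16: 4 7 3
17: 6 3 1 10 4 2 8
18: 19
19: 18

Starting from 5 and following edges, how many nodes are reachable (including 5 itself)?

BFS from 5 visits: 5, 13, 8, 2, 12, 10, 9, 7, 1, 17, 14, 4, 6, 11, 3, 16, 15
Reachable nodes: 17 of 19 total.

17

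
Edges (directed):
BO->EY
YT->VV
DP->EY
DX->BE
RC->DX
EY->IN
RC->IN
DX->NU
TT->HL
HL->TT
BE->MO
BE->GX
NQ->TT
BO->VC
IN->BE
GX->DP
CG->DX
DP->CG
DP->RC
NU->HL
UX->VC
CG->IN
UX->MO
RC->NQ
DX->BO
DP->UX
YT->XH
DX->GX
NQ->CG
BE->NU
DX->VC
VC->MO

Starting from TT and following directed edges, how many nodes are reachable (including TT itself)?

BFS from TT visits: TT, HL
Reachable nodes: 2 of 19 total.

2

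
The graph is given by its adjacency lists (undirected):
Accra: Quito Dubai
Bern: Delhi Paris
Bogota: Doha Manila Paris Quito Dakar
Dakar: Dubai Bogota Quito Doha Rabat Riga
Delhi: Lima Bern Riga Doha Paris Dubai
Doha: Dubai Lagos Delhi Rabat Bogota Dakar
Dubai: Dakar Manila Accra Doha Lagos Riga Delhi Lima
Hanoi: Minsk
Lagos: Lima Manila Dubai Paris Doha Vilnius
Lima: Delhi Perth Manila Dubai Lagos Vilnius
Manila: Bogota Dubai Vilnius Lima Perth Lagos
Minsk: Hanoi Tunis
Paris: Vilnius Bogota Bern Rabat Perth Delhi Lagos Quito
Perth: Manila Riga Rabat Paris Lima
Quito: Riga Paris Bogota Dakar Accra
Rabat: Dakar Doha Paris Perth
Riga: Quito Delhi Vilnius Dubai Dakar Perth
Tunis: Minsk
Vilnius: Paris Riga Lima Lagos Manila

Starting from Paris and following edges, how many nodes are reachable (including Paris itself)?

16

BFS from Paris visits: Paris, Vilnius, Bogota, Bern, Rabat, Perth, Delhi, Lagos, Quito, Riga, Lima, Manila, Doha, Dakar, Dubai, Accra
Reachable nodes: 16 of 19 total.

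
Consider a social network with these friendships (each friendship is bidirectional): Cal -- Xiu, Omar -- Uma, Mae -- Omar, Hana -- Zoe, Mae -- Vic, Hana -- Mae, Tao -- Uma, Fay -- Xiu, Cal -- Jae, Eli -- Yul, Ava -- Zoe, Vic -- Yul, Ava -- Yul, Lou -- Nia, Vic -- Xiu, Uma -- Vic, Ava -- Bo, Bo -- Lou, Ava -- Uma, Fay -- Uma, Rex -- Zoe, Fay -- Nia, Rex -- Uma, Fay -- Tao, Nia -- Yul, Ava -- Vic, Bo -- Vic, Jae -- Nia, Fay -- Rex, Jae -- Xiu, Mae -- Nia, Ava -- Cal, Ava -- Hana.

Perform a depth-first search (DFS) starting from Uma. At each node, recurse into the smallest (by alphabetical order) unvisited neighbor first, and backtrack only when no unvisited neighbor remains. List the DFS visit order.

Uma -> Ava -> Bo -> Lou -> Nia -> Fay -> Rex -> Zoe -> Hana -> Mae -> Omar -> Vic -> Xiu -> Cal -> Jae -> Yul -> Eli -> Tao

Visit Uma
Uma → Ava
Ava → Bo
Bo → Lou
Lou → Nia
Nia → Fay
Fay → Rex
Rex → Zoe
Zoe → Hana
Hana → Mae
Mae → Omar
Mae → Vic
Vic → Xiu
Xiu → Cal
Cal → Jae
Vic → Yul
Yul → Eli
Fay → Tao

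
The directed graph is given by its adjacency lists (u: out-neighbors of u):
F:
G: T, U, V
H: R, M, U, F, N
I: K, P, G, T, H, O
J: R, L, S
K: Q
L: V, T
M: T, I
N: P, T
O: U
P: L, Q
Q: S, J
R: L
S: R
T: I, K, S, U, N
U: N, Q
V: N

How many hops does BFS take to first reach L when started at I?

2

Level 0: I
Level 1: G, H, K, O, P, T
Level 2: F, L, M, N, Q, R, S, U, V
Level 3: J
L first appears at level 2.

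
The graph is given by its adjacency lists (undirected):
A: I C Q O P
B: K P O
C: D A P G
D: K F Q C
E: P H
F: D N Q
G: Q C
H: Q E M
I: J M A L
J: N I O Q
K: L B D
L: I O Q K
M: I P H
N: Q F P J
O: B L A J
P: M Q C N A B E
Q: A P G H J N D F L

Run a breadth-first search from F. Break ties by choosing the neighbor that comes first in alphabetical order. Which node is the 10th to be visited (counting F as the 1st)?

Visit F; enqueue D, N, Q → queue [D, N, Q]
Visit D; enqueue C, K → queue [N, Q, C, K]
Visit N; enqueue J, P → queue [Q, C, K, J, P]
Visit Q; enqueue A, G, H, L → queue [C, K, J, P, A, G, H, L]
Visit C → queue [K, J, P, A, G, H, L]
Visit K; enqueue B → queue [J, P, A, G, H, L, B]
Visit J; enqueue I, O → queue [P, A, G, H, L, B, I, O]
Visit P; enqueue E, M → queue [A, G, H, L, B, I, O, E, M]
Visit A → queue [G, H, L, B, I, O, E, M]
Visit G → queue [H, L, B, I, O, E, M]
Visit H → queue [L, B, I, O, E, M]
Visit L → queue [B, I, O, E, M]
Visit B → queue [I, O, E, M]
Visit I → queue [O, E, M]
Visit O → queue [E, M]
Visit E → queue [M]
Visit M → queue []

Visit order: F, D, N, Q, C, K, J, P, A, G, H, L, B, I, O, E, M

G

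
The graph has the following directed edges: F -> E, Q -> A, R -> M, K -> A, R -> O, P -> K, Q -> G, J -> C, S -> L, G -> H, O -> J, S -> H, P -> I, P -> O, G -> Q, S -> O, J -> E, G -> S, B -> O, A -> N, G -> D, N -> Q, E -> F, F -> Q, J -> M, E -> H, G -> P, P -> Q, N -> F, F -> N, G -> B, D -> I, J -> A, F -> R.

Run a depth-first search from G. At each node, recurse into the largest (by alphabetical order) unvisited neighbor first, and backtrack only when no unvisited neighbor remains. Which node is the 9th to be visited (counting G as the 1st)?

Visit G
G → S
S → O
O → J
J → M
J → E
E → H
E → F
F → R
F → Q
Q → A
A → N
J → C
S → L
G → P
P → K
P → I
G → D
G → B

Visit order: G, S, O, J, M, E, H, F, R, Q, A, N, C, L, P, K, I, D, B

R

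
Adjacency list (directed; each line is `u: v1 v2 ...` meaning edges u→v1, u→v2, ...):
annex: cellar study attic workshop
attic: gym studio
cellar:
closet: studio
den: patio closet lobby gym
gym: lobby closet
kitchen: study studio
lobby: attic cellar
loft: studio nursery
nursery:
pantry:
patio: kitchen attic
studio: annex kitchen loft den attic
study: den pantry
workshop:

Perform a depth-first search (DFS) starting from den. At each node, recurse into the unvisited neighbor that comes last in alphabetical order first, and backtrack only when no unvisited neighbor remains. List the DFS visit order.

Visit den
den → patio
patio → kitchen
kitchen → study
study → pantry
kitchen → studio
studio → loft
loft → nursery
studio → attic
attic → gym
gym → lobby
lobby → cellar
gym → closet
studio → annex
annex → workshop

den patio kitchen study pantry studio loft nursery attic gym lobby cellar closet annex workshop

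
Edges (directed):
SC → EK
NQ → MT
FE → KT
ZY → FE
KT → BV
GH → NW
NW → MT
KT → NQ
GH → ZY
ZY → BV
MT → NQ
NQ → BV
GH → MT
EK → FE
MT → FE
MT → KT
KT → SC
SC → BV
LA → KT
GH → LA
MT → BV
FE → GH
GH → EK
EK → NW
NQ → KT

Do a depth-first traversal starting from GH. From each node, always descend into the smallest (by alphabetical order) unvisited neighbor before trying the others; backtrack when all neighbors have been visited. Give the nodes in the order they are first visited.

GH → EK → FE → KT → BV → NQ → MT → SC → NW → LA → ZY

Visit GH
GH → EK
EK → FE
FE → KT
KT → BV
KT → NQ
NQ → MT
KT → SC
EK → NW
GH → LA
GH → ZY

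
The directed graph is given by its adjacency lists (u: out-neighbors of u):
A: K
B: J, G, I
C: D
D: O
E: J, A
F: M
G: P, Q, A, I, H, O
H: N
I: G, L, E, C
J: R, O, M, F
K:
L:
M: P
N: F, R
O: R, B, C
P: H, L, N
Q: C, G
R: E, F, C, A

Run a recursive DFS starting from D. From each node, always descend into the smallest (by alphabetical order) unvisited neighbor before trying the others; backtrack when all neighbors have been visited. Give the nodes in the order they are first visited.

Visit D
D → O
O → B
B → G
G → A
A → K
G → H
H → N
N → F
F → M
M → P
P → L
N → R
R → C
R → E
E → J
G → I
G → Q

D, O, B, G, A, K, H, N, F, M, P, L, R, C, E, J, I, Q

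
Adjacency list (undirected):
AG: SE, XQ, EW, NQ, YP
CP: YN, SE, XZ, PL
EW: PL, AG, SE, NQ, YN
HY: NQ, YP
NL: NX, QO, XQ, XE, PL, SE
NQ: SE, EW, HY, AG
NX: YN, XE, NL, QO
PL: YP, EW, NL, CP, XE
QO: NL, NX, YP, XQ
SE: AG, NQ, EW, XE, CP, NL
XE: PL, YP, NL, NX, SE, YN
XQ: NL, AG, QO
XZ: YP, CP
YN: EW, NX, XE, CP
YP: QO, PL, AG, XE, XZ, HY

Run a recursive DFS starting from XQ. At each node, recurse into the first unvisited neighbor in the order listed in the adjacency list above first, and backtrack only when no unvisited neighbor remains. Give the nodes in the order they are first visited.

Visit XQ
XQ → NL
NL → NX
NX → YN
YN → EW
EW → PL
PL → YP
YP → QO
YP → AG
AG → SE
SE → NQ
NQ → HY
SE → XE
SE → CP
CP → XZ

XQ NL NX YN EW PL YP QO AG SE NQ HY XE CP XZ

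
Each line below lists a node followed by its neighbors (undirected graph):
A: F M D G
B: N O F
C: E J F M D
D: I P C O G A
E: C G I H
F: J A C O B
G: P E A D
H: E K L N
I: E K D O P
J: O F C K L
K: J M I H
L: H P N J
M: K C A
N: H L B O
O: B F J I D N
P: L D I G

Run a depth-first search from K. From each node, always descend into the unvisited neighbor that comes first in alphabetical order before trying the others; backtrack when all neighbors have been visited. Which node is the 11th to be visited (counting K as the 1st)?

J

Visit K
K → H
H → E
E → C
C → D
D → A
A → F
F → B
B → N
N → L
L → J
J → O
O → I
I → P
P → G
A → M

Visit order: K, H, E, C, D, A, F, B, N, L, J, O, I, P, G, M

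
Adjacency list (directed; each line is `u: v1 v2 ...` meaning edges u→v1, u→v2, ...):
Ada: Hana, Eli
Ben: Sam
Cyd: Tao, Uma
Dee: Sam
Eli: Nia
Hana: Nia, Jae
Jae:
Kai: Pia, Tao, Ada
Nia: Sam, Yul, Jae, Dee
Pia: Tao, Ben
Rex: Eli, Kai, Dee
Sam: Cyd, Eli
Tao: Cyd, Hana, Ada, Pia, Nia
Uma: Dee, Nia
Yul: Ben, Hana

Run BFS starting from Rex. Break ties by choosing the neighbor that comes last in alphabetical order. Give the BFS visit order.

Visit Rex; enqueue Kai, Eli, Dee → queue [Kai, Eli, Dee]
Visit Kai; enqueue Tao, Pia, Ada → queue [Eli, Dee, Tao, Pia, Ada]
Visit Eli; enqueue Nia → queue [Dee, Tao, Pia, Ada, Nia]
Visit Dee; enqueue Sam → queue [Tao, Pia, Ada, Nia, Sam]
Visit Tao; enqueue Hana, Cyd → queue [Pia, Ada, Nia, Sam, Hana, Cyd]
Visit Pia; enqueue Ben → queue [Ada, Nia, Sam, Hana, Cyd, Ben]
Visit Ada → queue [Nia, Sam, Hana, Cyd, Ben]
Visit Nia; enqueue Yul, Jae → queue [Sam, Hana, Cyd, Ben, Yul, Jae]
Visit Sam → queue [Hana, Cyd, Ben, Yul, Jae]
Visit Hana → queue [Cyd, Ben, Yul, Jae]
Visit Cyd; enqueue Uma → queue [Ben, Yul, Jae, Uma]
Visit Ben → queue [Yul, Jae, Uma]
Visit Yul → queue [Jae, Uma]
Visit Jae → queue [Uma]
Visit Uma → queue []

Rex Kai Eli Dee Tao Pia Ada Nia Sam Hana Cyd Ben Yul Jae Uma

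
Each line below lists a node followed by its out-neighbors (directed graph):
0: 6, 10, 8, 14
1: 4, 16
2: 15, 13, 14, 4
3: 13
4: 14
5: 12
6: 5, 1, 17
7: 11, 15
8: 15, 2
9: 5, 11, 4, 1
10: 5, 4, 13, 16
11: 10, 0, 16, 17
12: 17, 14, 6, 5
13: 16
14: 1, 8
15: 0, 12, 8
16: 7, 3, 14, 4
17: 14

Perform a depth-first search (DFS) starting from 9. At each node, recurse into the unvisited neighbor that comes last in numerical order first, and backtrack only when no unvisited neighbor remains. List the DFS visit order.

Visit 9
9 → 11
11 → 17
17 → 14
14 → 8
8 → 15
15 → 12
12 → 6
6 → 5
6 → 1
1 → 16
16 → 7
16 → 4
16 → 3
3 → 13
15 → 0
0 → 10
8 → 2

9 -> 11 -> 17 -> 14 -> 8 -> 15 -> 12 -> 6 -> 5 -> 1 -> 16 -> 7 -> 4 -> 3 -> 13 -> 0 -> 10 -> 2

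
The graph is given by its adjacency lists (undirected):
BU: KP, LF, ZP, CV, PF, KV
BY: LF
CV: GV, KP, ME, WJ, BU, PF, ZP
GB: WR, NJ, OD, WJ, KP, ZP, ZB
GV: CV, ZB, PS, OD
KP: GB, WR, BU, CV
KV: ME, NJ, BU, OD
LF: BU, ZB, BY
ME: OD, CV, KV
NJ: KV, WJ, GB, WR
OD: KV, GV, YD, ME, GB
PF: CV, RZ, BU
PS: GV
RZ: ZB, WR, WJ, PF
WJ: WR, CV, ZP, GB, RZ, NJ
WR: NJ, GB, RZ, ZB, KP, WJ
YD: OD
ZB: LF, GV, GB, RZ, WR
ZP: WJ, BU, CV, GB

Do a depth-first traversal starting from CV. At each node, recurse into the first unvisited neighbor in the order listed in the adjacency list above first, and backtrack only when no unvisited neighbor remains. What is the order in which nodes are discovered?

CV → GV → ZB → LF → BU → KP → GB → WR → NJ → KV → ME → OD → YD → WJ → ZP → RZ → PF → BY → PS

Visit CV
CV → GV
GV → ZB
ZB → LF
LF → BU
BU → KP
KP → GB
GB → WR
WR → NJ
NJ → KV
KV → ME
ME → OD
OD → YD
NJ → WJ
WJ → ZP
WJ → RZ
RZ → PF
LF → BY
GV → PS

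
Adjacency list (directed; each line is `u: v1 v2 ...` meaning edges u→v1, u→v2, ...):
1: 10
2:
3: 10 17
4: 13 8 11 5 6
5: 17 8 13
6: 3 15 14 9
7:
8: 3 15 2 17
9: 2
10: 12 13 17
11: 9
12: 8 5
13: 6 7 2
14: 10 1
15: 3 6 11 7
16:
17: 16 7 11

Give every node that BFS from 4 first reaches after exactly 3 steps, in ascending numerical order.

Level 0: 4
Level 1: 5, 6, 8, 11, 13
Level 2: 2, 3, 7, 9, 14, 15, 17
Level 3: 1, 10, 16
Level 4: 12

1, 10, 16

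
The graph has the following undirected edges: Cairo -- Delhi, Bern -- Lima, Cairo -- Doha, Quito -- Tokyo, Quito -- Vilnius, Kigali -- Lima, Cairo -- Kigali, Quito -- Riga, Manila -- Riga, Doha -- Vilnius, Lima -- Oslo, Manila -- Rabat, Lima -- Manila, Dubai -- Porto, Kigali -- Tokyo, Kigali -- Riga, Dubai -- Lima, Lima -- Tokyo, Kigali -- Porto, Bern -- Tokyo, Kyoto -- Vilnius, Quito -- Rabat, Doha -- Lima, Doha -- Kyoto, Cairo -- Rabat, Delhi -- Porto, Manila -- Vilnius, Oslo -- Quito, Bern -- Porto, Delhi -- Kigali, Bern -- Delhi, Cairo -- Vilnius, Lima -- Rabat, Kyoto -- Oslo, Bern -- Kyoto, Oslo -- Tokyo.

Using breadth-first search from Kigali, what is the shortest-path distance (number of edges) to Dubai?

2

Level 0: Kigali
Level 1: Cairo, Delhi, Lima, Porto, Riga, Tokyo
Level 2: Bern, Doha, Dubai, Manila, Oslo, Quito, Rabat, Vilnius
Level 3: Kyoto
Dubai first appears at level 2.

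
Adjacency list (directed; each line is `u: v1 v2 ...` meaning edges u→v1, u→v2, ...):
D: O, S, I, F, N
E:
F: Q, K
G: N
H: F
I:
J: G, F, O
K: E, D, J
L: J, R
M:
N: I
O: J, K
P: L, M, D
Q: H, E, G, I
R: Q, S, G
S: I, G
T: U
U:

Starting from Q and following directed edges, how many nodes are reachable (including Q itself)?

BFS from Q visits: Q, H, E, G, I, F, N, K, D, J, O, S
Reachable nodes: 12 of 18 total.

12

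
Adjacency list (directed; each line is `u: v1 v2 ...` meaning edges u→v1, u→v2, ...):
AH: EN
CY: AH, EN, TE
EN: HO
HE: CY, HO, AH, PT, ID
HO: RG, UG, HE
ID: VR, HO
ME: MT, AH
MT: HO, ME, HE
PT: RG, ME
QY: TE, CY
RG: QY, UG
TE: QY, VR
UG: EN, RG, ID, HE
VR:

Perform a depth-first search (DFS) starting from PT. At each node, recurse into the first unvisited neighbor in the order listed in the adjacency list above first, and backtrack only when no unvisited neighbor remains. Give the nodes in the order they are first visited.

PT, RG, QY, TE, VR, CY, AH, EN, HO, UG, ID, HE, ME, MT

Visit PT
PT → RG
RG → QY
QY → TE
TE → VR
QY → CY
CY → AH
AH → EN
EN → HO
HO → UG
UG → ID
UG → HE
PT → ME
ME → MT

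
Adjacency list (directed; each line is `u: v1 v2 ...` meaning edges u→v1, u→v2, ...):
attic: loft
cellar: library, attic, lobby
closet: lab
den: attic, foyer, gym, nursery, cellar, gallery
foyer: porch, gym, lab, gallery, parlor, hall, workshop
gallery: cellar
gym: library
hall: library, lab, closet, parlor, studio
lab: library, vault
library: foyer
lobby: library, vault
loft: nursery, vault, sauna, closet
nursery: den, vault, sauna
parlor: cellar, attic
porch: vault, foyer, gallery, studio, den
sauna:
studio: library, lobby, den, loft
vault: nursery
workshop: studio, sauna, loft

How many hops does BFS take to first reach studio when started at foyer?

Level 0: foyer
Level 1: gallery, gym, hall, lab, parlor, porch, workshop
Level 2: attic, cellar, closet, den, library, loft, sauna, studio, vault
Level 3: lobby, nursery
studio first appears at level 2.

2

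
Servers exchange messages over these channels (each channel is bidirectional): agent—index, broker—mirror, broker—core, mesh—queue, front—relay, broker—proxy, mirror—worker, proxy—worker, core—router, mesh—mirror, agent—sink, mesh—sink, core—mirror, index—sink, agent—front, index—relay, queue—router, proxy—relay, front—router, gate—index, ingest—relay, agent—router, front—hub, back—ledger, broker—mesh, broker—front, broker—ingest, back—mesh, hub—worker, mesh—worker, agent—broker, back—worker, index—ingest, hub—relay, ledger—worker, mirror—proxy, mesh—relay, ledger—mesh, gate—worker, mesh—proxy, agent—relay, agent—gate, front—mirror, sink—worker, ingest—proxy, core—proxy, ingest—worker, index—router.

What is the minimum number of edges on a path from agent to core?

2

Level 0: agent
Level 1: broker, front, gate, index, relay, router, sink
Level 2: core, hub, ingest, mesh, mirror, proxy, queue, worker
Level 3: back, ledger
core first appears at level 2.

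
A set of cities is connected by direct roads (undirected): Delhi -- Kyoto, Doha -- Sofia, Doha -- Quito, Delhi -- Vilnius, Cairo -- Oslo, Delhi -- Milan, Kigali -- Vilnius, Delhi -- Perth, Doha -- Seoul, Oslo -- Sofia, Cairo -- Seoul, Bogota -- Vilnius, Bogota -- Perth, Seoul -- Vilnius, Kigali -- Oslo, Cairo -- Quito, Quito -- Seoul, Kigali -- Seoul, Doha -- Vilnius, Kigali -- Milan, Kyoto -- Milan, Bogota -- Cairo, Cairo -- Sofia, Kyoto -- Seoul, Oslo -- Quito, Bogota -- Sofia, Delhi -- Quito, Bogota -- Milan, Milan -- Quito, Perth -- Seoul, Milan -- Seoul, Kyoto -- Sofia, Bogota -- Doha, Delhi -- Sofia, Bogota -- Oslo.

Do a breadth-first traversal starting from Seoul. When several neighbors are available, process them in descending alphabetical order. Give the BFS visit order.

Seoul → Vilnius → Quito → Perth → Milan → Kyoto → Kigali → Doha → Cairo → Delhi → Bogota → Oslo → Sofia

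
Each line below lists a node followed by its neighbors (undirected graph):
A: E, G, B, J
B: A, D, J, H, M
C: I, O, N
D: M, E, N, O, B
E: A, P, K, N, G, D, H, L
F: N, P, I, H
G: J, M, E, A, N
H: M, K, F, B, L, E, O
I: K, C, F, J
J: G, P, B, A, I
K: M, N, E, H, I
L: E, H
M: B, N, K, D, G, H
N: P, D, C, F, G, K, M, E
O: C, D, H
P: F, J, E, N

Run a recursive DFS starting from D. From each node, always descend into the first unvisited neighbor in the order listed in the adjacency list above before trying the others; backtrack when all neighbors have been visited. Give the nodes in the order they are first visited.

D, M, B, A, E, P, F, N, C, I, K, H, L, O, J, G

Visit D
D → M
M → B
B → A
A → E
E → P
P → F
F → N
N → C
C → I
I → K
K → H
H → L
H → O
I → J
J → G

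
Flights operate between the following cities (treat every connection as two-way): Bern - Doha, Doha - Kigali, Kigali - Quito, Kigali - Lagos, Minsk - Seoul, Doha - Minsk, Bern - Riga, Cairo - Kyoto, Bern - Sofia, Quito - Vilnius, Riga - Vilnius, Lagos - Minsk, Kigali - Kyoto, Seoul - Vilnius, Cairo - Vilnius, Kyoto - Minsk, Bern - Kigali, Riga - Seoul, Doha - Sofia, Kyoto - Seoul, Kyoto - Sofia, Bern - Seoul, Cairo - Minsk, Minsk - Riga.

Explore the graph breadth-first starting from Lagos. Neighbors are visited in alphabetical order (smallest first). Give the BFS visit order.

Lagos -> Kigali -> Minsk -> Bern -> Doha -> Kyoto -> Quito -> Cairo -> Riga -> Seoul -> Sofia -> Vilnius

Visit Lagos; enqueue Kigali, Minsk → queue [Kigali, Minsk]
Visit Kigali; enqueue Bern, Doha, Kyoto, Quito → queue [Minsk, Bern, Doha, Kyoto, Quito]
Visit Minsk; enqueue Cairo, Riga, Seoul → queue [Bern, Doha, Kyoto, Quito, Cairo, Riga, Seoul]
Visit Bern; enqueue Sofia → queue [Doha, Kyoto, Quito, Cairo, Riga, Seoul, Sofia]
Visit Doha → queue [Kyoto, Quito, Cairo, Riga, Seoul, Sofia]
Visit Kyoto → queue [Quito, Cairo, Riga, Seoul, Sofia]
Visit Quito; enqueue Vilnius → queue [Cairo, Riga, Seoul, Sofia, Vilnius]
Visit Cairo → queue [Riga, Seoul, Sofia, Vilnius]
Visit Riga → queue [Seoul, Sofia, Vilnius]
Visit Seoul → queue [Sofia, Vilnius]
Visit Sofia → queue [Vilnius]
Visit Vilnius → queue []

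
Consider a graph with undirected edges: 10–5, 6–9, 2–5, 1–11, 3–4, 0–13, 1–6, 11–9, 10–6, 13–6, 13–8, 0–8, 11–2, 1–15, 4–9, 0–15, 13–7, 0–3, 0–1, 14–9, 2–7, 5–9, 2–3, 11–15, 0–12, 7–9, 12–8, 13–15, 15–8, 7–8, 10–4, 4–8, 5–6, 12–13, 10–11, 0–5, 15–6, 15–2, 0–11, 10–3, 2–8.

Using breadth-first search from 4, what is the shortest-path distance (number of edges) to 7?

Level 0: 4
Level 1: 3, 8, 9, 10
Level 2: 0, 2, 5, 6, 7, 11, 12, 13, 14, 15
Level 3: 1
7 first appears at level 2.

2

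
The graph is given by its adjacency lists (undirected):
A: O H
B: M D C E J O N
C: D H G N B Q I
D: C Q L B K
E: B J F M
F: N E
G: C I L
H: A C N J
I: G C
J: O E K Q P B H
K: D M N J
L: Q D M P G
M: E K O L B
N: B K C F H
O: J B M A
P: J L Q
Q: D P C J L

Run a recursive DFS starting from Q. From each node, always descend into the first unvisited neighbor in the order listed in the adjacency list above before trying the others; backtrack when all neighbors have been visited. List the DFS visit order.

Q D C H A O J E B M K N F L P G I

Visit Q
Q → D
D → C
C → H
H → A
A → O
O → J
J → E
E → B
B → M
M → K
K → N
N → F
M → L
L → P
L → G
G → I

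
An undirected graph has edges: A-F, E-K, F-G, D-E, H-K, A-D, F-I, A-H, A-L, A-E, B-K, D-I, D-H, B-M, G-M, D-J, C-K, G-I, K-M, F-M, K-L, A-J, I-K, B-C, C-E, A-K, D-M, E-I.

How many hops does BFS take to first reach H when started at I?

Level 0: I
Level 1: D, E, F, G, K
Level 2: A, B, C, H, J, L, M
H first appears at level 2.

2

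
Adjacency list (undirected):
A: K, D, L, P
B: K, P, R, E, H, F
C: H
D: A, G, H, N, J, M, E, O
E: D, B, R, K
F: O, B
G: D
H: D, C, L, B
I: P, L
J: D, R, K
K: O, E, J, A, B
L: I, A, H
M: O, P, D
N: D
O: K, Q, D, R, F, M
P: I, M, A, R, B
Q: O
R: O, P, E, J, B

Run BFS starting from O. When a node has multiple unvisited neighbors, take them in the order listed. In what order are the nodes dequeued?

Visit O; enqueue K, Q, D, R, F, M → queue [K, Q, D, R, F, M]
Visit K; enqueue E, J, A, B → queue [Q, D, R, F, M, E, J, A, B]
Visit Q → queue [D, R, F, M, E, J, A, B]
Visit D; enqueue G, H, N → queue [R, F, M, E, J, A, B, G, H, N]
Visit R; enqueue P → queue [F, M, E, J, A, B, G, H, N, P]
Visit F → queue [M, E, J, A, B, G, H, N, P]
Visit M → queue [E, J, A, B, G, H, N, P]
Visit E → queue [J, A, B, G, H, N, P]
Visit J → queue [A, B, G, H, N, P]
Visit A; enqueue L → queue [B, G, H, N, P, L]
Visit B → queue [G, H, N, P, L]
Visit G → queue [H, N, P, L]
Visit H; enqueue C → queue [N, P, L, C]
Visit N → queue [P, L, C]
Visit P; enqueue I → queue [L, C, I]
Visit L → queue [C, I]
Visit C → queue [I]
Visit I → queue []

O → K → Q → D → R → F → M → E → J → A → B → G → H → N → P → L → C → I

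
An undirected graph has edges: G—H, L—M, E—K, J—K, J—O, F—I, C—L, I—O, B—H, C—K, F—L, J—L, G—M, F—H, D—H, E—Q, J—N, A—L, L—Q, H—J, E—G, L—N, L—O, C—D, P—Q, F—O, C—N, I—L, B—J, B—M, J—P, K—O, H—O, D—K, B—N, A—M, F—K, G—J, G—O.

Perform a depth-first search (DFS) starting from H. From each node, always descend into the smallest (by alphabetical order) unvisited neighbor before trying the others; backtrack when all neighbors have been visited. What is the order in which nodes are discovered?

Visit H
H → B
B → J
J → G
G → E
E → K
K → C
C → D
C → L
L → A
A → M
L → F
F → I
I → O
L → N
L → Q
Q → P

H -> B -> J -> G -> E -> K -> C -> D -> L -> A -> M -> F -> I -> O -> N -> Q -> P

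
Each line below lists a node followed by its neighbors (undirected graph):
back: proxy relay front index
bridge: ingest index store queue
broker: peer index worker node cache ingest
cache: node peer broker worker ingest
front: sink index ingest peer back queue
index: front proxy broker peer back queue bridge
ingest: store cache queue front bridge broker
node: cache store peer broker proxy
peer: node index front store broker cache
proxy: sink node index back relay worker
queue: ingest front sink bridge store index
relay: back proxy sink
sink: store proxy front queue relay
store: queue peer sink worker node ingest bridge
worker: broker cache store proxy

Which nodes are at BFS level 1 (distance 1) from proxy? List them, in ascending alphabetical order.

back, index, node, relay, sink, worker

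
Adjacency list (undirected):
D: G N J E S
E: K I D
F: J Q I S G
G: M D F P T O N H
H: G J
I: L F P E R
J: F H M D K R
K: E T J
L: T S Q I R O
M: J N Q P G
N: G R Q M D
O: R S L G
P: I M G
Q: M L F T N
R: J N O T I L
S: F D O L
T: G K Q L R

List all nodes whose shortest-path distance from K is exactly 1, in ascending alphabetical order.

E, J, T

Level 0: K
Level 1: E, J, T
Level 2: D, F, G, H, I, L, M, Q, R
Level 3: N, O, P, S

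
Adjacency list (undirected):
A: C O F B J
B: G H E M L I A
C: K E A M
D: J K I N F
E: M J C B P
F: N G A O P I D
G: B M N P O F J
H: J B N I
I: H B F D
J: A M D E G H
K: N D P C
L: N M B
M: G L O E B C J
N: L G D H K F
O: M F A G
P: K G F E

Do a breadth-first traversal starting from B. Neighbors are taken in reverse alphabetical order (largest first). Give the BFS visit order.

B M L I H G E A O J C N F D P K

Visit B; enqueue M, L, I, H, G, E, A → queue [M, L, I, H, G, E, A]
Visit M; enqueue O, J, C → queue [L, I, H, G, E, A, O, J, C]
Visit L; enqueue N → queue [I, H, G, E, A, O, J, C, N]
Visit I; enqueue F, D → queue [H, G, E, A, O, J, C, N, F, D]
Visit H → queue [G, E, A, O, J, C, N, F, D]
Visit G; enqueue P → queue [E, A, O, J, C, N, F, D, P]
Visit E → queue [A, O, J, C, N, F, D, P]
Visit A → queue [O, J, C, N, F, D, P]
Visit O → queue [J, C, N, F, D, P]
Visit J → queue [C, N, F, D, P]
Visit C; enqueue K → queue [N, F, D, P, K]
Visit N → queue [F, D, P, K]
Visit F → queue [D, P, K]
Visit D → queue [P, K]
Visit P → queue [K]
Visit K → queue []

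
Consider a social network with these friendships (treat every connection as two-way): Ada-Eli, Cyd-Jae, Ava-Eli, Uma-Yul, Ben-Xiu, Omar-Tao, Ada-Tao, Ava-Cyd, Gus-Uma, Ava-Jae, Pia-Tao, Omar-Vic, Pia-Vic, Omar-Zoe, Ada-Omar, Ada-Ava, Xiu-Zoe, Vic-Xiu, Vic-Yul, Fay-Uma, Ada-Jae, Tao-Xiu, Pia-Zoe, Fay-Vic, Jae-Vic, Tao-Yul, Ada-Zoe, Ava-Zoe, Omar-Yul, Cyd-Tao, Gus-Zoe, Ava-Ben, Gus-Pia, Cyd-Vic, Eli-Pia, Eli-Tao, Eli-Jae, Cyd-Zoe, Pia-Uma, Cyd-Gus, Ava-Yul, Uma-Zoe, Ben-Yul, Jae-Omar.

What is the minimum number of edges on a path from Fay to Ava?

Level 0: Fay
Level 1: Uma, Vic
Level 2: Cyd, Gus, Jae, Omar, Pia, Xiu, Yul, Zoe
Level 3: Ada, Ava, Ben, Eli, Tao
Ava first appears at level 3.

3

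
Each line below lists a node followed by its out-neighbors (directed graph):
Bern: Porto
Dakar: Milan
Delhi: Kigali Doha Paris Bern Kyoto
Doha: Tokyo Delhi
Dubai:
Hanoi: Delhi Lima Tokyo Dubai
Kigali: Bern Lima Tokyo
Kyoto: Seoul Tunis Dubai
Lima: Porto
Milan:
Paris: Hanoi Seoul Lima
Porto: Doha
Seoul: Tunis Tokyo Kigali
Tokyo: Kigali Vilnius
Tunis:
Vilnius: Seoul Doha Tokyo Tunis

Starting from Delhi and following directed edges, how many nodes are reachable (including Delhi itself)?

BFS from Delhi visits: Delhi, Kigali, Doha, Paris, Bern, Kyoto, Lima, Tokyo, Hanoi, Seoul, Porto, Tunis, Dubai, Vilnius
Reachable nodes: 14 of 16 total.

14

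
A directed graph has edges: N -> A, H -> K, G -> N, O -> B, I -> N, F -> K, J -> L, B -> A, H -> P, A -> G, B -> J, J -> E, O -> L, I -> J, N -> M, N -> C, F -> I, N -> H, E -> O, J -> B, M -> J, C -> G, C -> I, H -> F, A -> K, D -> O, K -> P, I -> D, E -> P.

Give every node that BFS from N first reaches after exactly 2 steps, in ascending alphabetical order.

Level 0: N
Level 1: A, C, H, M
Level 2: F, G, I, J, K, P
Level 3: B, D, E, L
Level 4: O

F, G, I, J, K, P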